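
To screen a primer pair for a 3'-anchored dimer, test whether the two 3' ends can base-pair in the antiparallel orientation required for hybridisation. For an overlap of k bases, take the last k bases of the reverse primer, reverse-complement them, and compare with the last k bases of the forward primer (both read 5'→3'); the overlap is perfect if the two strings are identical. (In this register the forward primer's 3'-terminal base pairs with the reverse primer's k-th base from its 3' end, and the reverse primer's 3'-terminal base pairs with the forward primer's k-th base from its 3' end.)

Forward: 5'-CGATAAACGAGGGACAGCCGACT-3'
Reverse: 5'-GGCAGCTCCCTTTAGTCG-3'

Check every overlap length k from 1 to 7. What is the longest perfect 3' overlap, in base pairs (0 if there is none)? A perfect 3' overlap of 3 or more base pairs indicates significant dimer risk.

Longest perfect overlap: 5 complementary base pairs; significant dimer risk (threshold 3).

Last 7 bases (5'→3') — forward …GCCGACT, reverse …TTAGTCG.
Reverse complement of the reverse primer's last 7 bases: CGACTAA; its first k bases are the reverse complement of the reverse primer's last k bases, so a perfect k-base overlap needs the forward primer's last k bases to equal them.
Comparing (forward last k vs required): k=1: T vs C ✗; k=2: CT vs CG ✗; k=3: ACT vs CGA ✗; k=4: GACT vs CGAC ✗; k=5: CGACT vs CGACT ✓; k=6: CCGACT vs CGACTA ✗; k=7: GCCGACT vs CGACTAA ✗.
Only k = 5 is perfect, so the longest perfect 3' overlap is 5.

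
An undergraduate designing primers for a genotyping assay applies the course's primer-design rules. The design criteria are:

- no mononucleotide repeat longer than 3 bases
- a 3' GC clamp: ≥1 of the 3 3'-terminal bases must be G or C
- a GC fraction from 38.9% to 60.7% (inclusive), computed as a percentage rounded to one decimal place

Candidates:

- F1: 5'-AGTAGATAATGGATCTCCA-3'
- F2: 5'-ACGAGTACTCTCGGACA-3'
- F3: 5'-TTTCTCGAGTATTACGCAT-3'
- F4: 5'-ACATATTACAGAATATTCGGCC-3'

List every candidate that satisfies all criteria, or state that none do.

F2 only.

F1 (19 nt, A=7 T=5 G=4 C=3): longest run = 2 ✓; 3' end CCA has 2 G/C ✓; GC 7/19 = 36.8%, outside 38.9–60.7% ✗ — fails.
F2 (17 nt, A=5 T=3 G=4 C=5): longest run = 2 ✓; 3' end ACA has 1 G/C ✓; GC 9/17 = 52.9% ✓ — passes.
F3 (19 nt, A=4 T=8 G=3 C=4): longest run = 3 ✓; 3' end CAT has 1 G/C ✓; GC 7/19 = 36.8%, outside 38.9–60.7% ✗ — fails.
F4 (22 nt, A=8 T=6 G=3 C=5): longest run = 2 ✓; 3' end GCC has 3 G/C ✓; GC 8/22 = 36.4%, outside 38.9–60.7% ✗ — fails.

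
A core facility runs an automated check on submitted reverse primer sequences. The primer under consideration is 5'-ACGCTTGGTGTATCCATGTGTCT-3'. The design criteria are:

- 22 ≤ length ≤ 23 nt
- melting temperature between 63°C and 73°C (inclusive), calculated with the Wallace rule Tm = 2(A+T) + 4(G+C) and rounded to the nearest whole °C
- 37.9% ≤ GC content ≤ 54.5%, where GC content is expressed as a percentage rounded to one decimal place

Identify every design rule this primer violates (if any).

Meets all criteria.

Base counts: A=3, T=9, G=6, C=5 (length 23).
length: length 23 ✓
Tm: Tm = 2·12 + 4·11 = 68°C ✓
GC content: GC 11/23 = 47.8% ✓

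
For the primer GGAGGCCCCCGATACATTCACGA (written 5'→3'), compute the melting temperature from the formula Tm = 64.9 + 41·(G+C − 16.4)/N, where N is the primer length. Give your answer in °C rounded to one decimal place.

Base counts: A=6, T=3, G=6, C=8; G+C = 14, N = 23.
Tm = 64.9 + 41·(14 − 16.4)/23 = 64.9 + -98.40/23 = 60.6°C.

60.6°C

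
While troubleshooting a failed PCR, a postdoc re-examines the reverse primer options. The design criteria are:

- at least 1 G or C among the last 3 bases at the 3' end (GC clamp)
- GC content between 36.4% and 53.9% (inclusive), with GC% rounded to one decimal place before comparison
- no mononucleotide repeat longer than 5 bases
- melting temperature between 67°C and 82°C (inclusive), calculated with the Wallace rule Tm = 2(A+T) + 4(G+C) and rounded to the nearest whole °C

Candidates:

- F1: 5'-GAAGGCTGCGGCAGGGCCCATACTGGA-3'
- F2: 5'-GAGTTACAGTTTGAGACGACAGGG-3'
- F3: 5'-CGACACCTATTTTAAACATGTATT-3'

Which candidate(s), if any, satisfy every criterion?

F1 (27 nt, A=6 T=3 G=11 C=7): 3' end GGA has 2 G/C ✓; GC 18/27 = 66.7%, outside 36.4–53.9% ✗; longest run = 3 ✓; Tm = 2·9 + 4·18 = 90°C, outside 67–82°C ✗ — fails.
F2 (24 nt, A=7 T=5 G=9 C=3): 3' end GGG has 3 G/C ✓; GC 12/24 = 50.0% ✓; longest run = 3 ✓; Tm = 2·12 + 4·12 = 72°C ✓ — passes.
F3 (24 nt, A=8 T=9 G=2 C=5): 3' end ATT has 0 G/C, need ≥1 ✗; GC 7/24 = 29.2%, outside 36.4–53.9% ✗; longest run = 4 ✓; Tm = 2·17 + 4·7 = 62°C, outside 67–82°C ✗ — fails.

F2 only.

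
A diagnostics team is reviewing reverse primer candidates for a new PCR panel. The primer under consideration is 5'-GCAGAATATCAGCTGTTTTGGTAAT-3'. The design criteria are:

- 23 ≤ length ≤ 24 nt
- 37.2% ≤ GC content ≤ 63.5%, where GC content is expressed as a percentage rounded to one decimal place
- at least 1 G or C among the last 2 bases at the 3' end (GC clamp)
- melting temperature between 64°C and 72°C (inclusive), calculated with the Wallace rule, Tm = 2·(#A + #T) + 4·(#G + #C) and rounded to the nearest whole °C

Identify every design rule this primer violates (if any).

Fails: length, GC content, GC clamp.

Base counts: A=7, T=9, G=6, C=3 (length 25).
length: length 25, outside 23–24 ✗
GC content: GC 9/25 = 36.0%, outside 37.2–63.5% ✗
GC clamp: 3' end AT has 0 G/C, need ≥1 ✗
Tm: Tm = 2·16 + 4·9 = 68°C ✓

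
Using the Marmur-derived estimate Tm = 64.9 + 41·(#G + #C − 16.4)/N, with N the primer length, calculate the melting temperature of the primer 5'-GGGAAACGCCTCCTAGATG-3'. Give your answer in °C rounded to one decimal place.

53.2°C

Base counts: A=5, T=3, G=6, C=5; G+C = 11, N = 19.
Tm = 64.9 + 41·(11 − 16.4)/19 = 64.9 + -221.40/19 = 53.2°C.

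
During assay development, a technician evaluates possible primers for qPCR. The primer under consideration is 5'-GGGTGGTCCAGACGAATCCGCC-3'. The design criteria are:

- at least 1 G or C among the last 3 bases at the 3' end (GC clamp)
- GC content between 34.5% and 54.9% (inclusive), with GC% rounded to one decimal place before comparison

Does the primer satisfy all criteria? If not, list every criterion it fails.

Base counts: A=4, T=3, G=8, C=7 (length 22).
GC clamp: 3' end GCC has 3 G/C ✓
GC content: GC 15/22 = 68.2%, outside 34.5–54.9% ✗

Fails: GC content.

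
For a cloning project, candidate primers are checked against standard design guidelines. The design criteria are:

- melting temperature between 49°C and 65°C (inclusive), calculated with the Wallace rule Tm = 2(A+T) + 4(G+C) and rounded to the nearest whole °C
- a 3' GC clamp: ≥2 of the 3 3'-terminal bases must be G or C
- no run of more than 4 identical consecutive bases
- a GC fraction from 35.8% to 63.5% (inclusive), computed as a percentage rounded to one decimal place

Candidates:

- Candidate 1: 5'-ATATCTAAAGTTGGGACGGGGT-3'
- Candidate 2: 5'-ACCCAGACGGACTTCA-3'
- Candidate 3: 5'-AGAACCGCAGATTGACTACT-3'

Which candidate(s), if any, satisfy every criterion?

Candidate 1 (22 nt, A=6 T=6 G=8 C=2): Tm = 2·12 + 4·10 = 64°C ✓; 3' end GGT has 2 G/C ✓; longest run = 4 ✓; GC 10/22 = 45.5% ✓ — passes.
Candidate 2 (16 nt, A=5 T=2 G=3 C=6): Tm = 2·7 + 4·9 = 50°C ✓; 3' end TCA has 1 G/C, need ≥2 ✗; longest run = 3 ✓; GC 9/16 = 56.3% ✓ — fails.
Candidate 3 (20 nt, A=7 T=4 G=4 C=5): Tm = 2·11 + 4·9 = 58°C ✓; 3' end ACT has 1 G/C, need ≥2 ✗; longest run = 2 ✓; GC 9/20 = 45.0% ✓ — fails.

Candidate 1 only.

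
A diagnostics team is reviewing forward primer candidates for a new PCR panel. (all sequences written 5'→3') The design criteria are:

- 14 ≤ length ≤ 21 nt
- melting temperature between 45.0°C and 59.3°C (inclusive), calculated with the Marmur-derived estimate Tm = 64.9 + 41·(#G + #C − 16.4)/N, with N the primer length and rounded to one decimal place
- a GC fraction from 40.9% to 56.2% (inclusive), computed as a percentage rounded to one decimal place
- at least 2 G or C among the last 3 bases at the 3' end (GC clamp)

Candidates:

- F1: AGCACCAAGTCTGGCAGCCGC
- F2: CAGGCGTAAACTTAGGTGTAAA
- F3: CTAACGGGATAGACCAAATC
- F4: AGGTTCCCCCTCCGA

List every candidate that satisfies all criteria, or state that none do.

None of the candidates satisfy all criteria.

F1 (21 nt, A=5 T=2 G=6 C=8): length 21 ✓; Tm = 64.9 + 41·(14 − 16.4)/21 = 60.2°C, outside 45.0–59.3°C ✗; GC 14/21 = 66.7%, outside 40.9–56.2% ✗; 3' end CGC has 3 G/C ✓ — fails.
F2 (22 nt, A=8 T=5 G=6 C=3): length 22, outside 14–21 ✗; Tm = 64.9 + 41·(9 − 16.4)/22 = 51.1°C ✓; GC 9/22 = 40.9% ✓; 3' end AAA has 0 G/C, need ≥2 ✗ — fails.
F3 (20 nt, A=8 T=3 G=4 C=5): length 20 ✓; Tm = 64.9 + 41·(9 − 16.4)/20 = 49.7°C ✓; GC 9/20 = 45.0% ✓; 3' end ATC has 1 G/C, need ≥2 ✗ — fails.
F4 (15 nt, A=2 T=3 G=3 C=7): length 15 ✓; Tm = 64.9 + 41·(10 − 16.4)/15 = 47.4°C ✓; GC 10/15 = 66.7%, outside 40.9–56.2% ✗; 3' end CGA has 2 G/C ✓ — fails.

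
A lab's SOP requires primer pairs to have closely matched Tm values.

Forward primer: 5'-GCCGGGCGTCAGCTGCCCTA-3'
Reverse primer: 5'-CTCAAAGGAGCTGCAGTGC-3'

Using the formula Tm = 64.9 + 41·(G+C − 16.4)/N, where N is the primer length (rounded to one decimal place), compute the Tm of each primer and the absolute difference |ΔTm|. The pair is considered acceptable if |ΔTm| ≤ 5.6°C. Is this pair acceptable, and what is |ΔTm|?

Forward: G+C = 15, N = 20 → Tm = 64.9 + 41·(15 − 16.4)/20 = 62.0°C.
Reverse: G+C = 11, N = 19 → Tm = 64.9 + 41·(11 − 16.4)/19 = 53.2°C.
|ΔTm| = |62.0 − 53.2| = 8.8°C, > 5.6°C.

|ΔTm| = 8.8°C; the pair is not acceptable.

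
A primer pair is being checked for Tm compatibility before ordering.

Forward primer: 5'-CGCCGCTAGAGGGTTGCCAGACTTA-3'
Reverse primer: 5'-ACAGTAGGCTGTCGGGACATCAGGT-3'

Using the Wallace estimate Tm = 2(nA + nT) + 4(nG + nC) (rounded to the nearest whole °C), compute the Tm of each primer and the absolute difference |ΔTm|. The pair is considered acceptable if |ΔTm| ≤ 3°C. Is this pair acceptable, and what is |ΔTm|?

|ΔTm| = 2°C; the pair is acceptable.

Forward: A=5 T=5 G=8 C=7 → Tm = 2·10 + 4·15 = 80°C.
Reverse: A=6 T=5 G=9 C=5 → Tm = 2·11 + 4·14 = 78°C.
|ΔTm| = |80 − 78| = 2°C, ≤ 3°C.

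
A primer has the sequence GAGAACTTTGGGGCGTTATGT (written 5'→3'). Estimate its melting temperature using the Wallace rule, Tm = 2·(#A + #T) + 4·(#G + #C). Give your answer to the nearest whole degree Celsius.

62°C

Base counts: A=4, T=7, G=8, C=2 (length 21).
Tm = 2·(4+7) + 4·(8+2) = 2·11 + 4·10 = 22 + 40 = 62°C.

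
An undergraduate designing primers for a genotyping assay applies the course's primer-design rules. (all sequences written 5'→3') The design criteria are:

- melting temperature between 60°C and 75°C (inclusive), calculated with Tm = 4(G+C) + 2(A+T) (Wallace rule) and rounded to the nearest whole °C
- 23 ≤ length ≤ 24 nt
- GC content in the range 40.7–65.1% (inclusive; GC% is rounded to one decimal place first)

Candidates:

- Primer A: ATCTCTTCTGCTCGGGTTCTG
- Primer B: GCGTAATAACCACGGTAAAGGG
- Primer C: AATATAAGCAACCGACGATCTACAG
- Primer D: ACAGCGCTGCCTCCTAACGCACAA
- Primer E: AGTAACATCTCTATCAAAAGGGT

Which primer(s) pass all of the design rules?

None of the candidates satisfy all criteria.

Primer A (21 nt, A=1 T=9 G=5 C=6): Tm = 2·10 + 4·11 = 64°C ✓; length 21, outside 23–24 ✗; GC 11/21 = 52.4% ✓ — fails.
Primer B (22 nt, A=8 T=3 G=7 C=4): Tm = 2·11 + 4·11 = 66°C ✓; length 22, outside 23–24 ✗; GC 11/22 = 50.0% ✓ — fails.
Primer C (25 nt, A=11 T=4 G=4 C=6): Tm = 2·15 + 4·10 = 70°C ✓; length 25, outside 23–24 ✗; GC 10/25 = 40.0%, outside 40.7–65.1% ✗ — fails.
Primer D (24 nt, A=7 T=3 G=4 C=10): Tm = 2·10 + 4·14 = 76°C, outside 60–75°C ✗; length 24 ✓; GC 14/24 = 58.3% ✓ — fails.
Primer E (23 nt, A=9 T=6 G=4 C=4): Tm = 2·15 + 4·8 = 62°C ✓; length 23 ✓; GC 8/23 = 34.8%, outside 40.7–65.1% ✗ — fails.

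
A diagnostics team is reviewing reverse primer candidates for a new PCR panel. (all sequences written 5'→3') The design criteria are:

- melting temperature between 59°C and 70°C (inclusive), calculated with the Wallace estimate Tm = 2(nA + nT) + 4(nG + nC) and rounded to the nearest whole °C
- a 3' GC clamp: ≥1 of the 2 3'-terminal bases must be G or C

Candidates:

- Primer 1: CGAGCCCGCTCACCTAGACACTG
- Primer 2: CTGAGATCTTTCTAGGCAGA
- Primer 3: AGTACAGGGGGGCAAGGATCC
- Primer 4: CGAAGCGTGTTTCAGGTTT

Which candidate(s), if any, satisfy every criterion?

Primer 3 only.

Primer 1 (23 nt, A=5 T=3 G=5 C=10): Tm = 2·8 + 4·15 = 76°C, outside 59–70°C ✗; 3' end TG has 1 G/C ✓ — fails.
Primer 2 (20 nt, A=5 T=6 G=5 C=4): Tm = 2·11 + 4·9 = 58°C, outside 59–70°C ✗; 3' end GA has 1 G/C ✓ — fails.
Primer 3 (21 nt, A=6 T=2 G=9 C=4): Tm = 2·8 + 4·13 = 68°C ✓; 3' end CC has 2 G/C ✓ — passes.
Primer 4 (19 nt, A=3 T=7 G=6 C=3): Tm = 2·10 + 4·9 = 56°C, outside 59–70°C ✗; 3' end TT has 0 G/C, need ≥1 ✗ — fails.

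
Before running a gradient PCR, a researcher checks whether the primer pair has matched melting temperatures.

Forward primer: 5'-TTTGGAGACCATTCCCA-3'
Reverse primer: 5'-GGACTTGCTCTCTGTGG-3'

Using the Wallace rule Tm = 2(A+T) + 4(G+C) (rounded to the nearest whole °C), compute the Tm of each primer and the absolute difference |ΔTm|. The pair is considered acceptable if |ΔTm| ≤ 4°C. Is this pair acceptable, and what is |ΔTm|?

Forward: A=4 T=5 G=3 C=5 → Tm = 2·9 + 4·8 = 50°C.
Reverse: A=1 T=6 G=6 C=4 → Tm = 2·7 + 4·10 = 54°C.
|ΔTm| = |50 − 54| = 4°C, ≤ 4°C.

|ΔTm| = 4°C; the pair is acceptable.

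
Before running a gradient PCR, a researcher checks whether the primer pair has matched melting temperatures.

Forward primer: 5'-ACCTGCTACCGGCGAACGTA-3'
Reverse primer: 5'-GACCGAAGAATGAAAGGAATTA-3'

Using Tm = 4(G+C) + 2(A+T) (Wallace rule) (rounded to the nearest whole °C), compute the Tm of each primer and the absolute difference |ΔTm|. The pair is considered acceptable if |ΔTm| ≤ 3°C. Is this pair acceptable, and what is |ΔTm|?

|ΔTm| = 4°C; the pair is not acceptable.

Forward: A=5 T=3 G=5 C=7 → Tm = 2·8 + 4·12 = 64°C.
Reverse: A=11 T=3 G=6 C=2 → Tm = 2·14 + 4·8 = 60°C.
|ΔTm| = |64 − 60| = 4°C, > 3°C.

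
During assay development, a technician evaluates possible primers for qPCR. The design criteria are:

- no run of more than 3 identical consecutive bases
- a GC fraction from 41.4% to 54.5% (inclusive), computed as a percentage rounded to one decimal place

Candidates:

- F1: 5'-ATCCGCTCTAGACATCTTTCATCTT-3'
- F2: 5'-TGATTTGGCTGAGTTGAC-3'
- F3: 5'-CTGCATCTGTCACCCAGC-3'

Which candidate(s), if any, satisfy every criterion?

F2 only.

F1 (25 nt, A=5 T=10 G=2 C=8): longest run = 3 ✓; GC 10/25 = 40.0%, outside 41.4–54.5% ✗ — fails.
F2 (18 nt, A=3 T=7 G=6 C=2): longest run = 3 ✓; GC 8/18 = 44.4% ✓ — passes.
F3 (18 nt, A=3 T=4 G=3 C=8): longest run = 3 ✓; GC 11/18 = 61.1%, outside 41.4–54.5% ✗ — fails.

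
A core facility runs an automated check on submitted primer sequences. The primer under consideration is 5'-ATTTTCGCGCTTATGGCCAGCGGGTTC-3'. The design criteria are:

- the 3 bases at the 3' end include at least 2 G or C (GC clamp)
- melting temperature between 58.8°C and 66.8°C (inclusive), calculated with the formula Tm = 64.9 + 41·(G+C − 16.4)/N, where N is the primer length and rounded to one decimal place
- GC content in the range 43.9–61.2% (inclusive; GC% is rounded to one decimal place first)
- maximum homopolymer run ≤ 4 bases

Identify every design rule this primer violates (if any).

Fails: GC clamp.

Base counts: A=3, T=9, G=8, C=7 (length 27).
GC clamp: 3' end TTC has 1 G/C, need ≥2 ✗
Tm: Tm = 64.9 + 41·(15 − 16.4)/27 = 62.8°C ✓
GC content: GC 15/27 = 55.6% ✓
homopolymer run: longest run = 4 ✓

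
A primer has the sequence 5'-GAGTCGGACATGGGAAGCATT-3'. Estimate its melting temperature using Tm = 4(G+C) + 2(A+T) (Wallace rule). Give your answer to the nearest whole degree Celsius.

Base counts: A=6, T=4, G=8, C=3 (length 21).
Tm = 2·(6+4) + 4·(8+3) = 2·10 + 4·11 = 20 + 44 = 64°C.

64°C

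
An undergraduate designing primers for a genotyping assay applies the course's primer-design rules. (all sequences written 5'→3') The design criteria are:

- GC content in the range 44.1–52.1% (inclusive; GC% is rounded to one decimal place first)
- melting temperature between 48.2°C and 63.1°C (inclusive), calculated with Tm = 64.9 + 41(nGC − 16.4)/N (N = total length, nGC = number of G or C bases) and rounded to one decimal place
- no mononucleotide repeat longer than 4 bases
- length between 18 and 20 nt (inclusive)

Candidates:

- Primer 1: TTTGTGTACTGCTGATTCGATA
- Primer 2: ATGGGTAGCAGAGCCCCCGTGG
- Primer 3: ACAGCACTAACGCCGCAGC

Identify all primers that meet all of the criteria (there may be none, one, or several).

Primer 1 (22 nt, A=4 T=10 G=5 C=3): GC 8/22 = 36.4%, outside 44.1–52.1% ✗; Tm = 64.9 + 41·(8 − 16.4)/22 = 49.2°C ✓; longest run = 3 ✓; length 22, outside 18–20 ✗ — fails.
Primer 2 (22 nt, A=4 T=3 G=9 C=6): GC 15/22 = 68.2%, outside 44.1–52.1% ✗; Tm = 64.9 + 41·(15 − 16.4)/22 = 62.3°C ✓; longest run = 5, exceeds 4 ✗; length 22, outside 18–20 ✗ — fails.
Primer 3 (19 nt, A=6 T=1 G=4 C=8): GC 12/19 = 63.2%, outside 44.1–52.1% ✗; Tm = 64.9 + 41·(12 − 16.4)/19 = 55.4°C ✓; longest run = 2 ✓; length 19 ✓ — fails.

None of the candidates satisfy all criteria.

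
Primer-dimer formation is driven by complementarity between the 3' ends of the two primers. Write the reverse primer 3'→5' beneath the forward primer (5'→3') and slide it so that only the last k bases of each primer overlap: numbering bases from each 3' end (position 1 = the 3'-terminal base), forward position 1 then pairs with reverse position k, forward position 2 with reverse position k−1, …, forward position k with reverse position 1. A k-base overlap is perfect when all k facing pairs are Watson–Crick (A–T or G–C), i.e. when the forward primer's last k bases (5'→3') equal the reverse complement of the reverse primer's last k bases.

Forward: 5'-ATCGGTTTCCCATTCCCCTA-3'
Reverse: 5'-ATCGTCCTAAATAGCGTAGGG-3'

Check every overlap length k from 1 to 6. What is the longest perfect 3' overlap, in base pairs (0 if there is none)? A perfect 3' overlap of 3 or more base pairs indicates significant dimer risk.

Last 6 bases (5'→3') — forward …CCCCTA, reverse …GTAGGG.
Reverse complement of the reverse primer's last 6 bases: CCCTAC; its first k bases are the reverse complement of the reverse primer's last k bases, so a perfect k-base overlap needs the forward primer's last k bases to equal them.
Comparing (forward last k vs required): k=1: A vs C ✗; k=2: TA vs CC ✗; k=3: CTA vs CCC ✗; k=4: CCTA vs CCCT ✗; k=5: CCCTA vs CCCTA ✓; k=6: CCCCTA vs CCCTAC ✗.
Only k = 5 is perfect, so the longest perfect 3' overlap is 5.

Longest perfect overlap: 5 complementary base pairs; significant dimer risk (threshold 3).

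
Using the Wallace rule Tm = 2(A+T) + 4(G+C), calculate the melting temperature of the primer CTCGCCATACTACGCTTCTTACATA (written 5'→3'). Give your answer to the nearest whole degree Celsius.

72°C

Base counts: A=6, T=8, G=2, C=9 (length 25).
Tm = 2·(6+8) + 4·(2+9) = 2·14 + 4·11 = 28 + 44 = 72°C.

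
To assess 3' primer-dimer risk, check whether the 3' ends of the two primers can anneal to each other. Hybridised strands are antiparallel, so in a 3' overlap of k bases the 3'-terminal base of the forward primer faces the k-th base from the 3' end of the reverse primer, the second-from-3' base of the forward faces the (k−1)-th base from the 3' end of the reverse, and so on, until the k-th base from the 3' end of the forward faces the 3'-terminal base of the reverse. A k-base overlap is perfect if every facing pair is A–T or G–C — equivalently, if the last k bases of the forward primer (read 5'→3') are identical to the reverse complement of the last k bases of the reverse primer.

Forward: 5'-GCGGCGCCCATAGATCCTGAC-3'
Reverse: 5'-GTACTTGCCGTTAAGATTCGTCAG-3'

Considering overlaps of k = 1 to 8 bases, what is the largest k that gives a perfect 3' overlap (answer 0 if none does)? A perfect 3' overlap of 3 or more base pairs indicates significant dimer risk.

Last 8 bases (5'→3') — forward …ATCCTGAC, reverse …TTCGTCAG.
Reverse complement of the reverse primer's last 8 bases: CTGACGAA; its first k bases are the reverse complement of the reverse primer's last k bases, so a perfect k-base overlap needs the forward primer's last k bases to equal them.
Comparing (forward last k vs required): k=1: C vs C ✓; k=2: AC vs CT ✗; k=3: GAC vs CTG ✗; k=4: TGAC vs CTGA ✗; k=5: CTGAC vs CTGAC ✓; k=6: CCTGAC vs CTGACG ✗; k=7: TCCTGAC vs CTGACGA ✗; k=8: ATCCTGAC vs CTGACGAA ✗.
Perfect overlaps at k = 1, 5; the largest is 5.

Longest perfect overlap: 5 complementary base pairs; significant dimer risk (threshold 3).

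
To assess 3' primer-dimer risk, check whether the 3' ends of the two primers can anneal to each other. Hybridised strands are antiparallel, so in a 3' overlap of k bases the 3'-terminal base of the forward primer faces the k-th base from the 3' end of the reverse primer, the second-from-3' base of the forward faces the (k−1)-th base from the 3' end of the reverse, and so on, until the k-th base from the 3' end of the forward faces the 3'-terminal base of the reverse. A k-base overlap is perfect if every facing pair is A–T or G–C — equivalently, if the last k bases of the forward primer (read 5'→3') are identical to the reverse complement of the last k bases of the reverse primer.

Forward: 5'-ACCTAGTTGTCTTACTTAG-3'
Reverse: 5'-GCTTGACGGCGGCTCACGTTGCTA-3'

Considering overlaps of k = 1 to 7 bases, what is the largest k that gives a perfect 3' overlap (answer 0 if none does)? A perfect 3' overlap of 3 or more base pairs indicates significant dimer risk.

Longest perfect overlap: 3 complementary base pairs; significant dimer risk (threshold 3).

Last 7 bases (5'→3') — forward …TACTTAG, reverse …GTTGCTA.
Reverse complement of the reverse primer's last 7 bases: TAGCAAC; its first k bases are the reverse complement of the reverse primer's last k bases, so a perfect k-base overlap needs the forward primer's last k bases to equal them.
Comparing (forward last k vs required): k=1: G vs T ✗; k=2: AG vs TA ✗; k=3: TAG vs TAG ✓; k=4: TTAG vs TAGC ✗; k=5: CTTAG vs TAGCA ✗; k=6: ACTTAG vs TAGCAA ✗; k=7: TACTTAG vs TAGCAAC ✗.
Only k = 3 is perfect, so the longest perfect 3' overlap is 3.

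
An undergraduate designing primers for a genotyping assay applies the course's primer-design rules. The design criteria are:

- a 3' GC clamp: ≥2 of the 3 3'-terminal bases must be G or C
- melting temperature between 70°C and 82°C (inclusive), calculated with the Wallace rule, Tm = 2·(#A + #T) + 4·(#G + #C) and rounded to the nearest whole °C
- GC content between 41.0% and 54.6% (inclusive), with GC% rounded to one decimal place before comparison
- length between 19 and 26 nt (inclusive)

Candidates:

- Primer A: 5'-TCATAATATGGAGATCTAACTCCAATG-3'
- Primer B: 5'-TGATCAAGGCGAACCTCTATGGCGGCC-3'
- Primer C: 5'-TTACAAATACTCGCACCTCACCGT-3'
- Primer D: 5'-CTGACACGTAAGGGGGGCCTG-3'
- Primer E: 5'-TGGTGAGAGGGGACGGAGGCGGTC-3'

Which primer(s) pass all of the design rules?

Primer C only.

Primer A (27 nt, A=10 T=8 G=4 C=5): 3' end ATG has 1 G/C, need ≥2 ✗; Tm = 2·18 + 4·9 = 72°C ✓; GC 9/27 = 33.3%, outside 41.0–54.6% ✗; length 27, outside 19–26 ✗ — fails.
Primer B (27 nt, A=6 T=5 G=8 C=8): 3' end GCC has 3 G/C ✓; Tm = 2·11 + 4·16 = 86°C, outside 70–82°C ✗; GC 16/27 = 59.3%, outside 41.0–54.6% ✗; length 27, outside 19–26 ✗ — fails.
Primer C (24 nt, A=7 T=6 G=2 C=9): 3' end CGT has 2 G/C ✓; Tm = 2·13 + 4·11 = 70°C ✓; GC 11/24 = 45.8% ✓; length 24 ✓ — passes.
Primer D (21 nt, A=4 T=3 G=9 C=5): 3' end CTG has 2 G/C ✓; Tm = 2·7 + 4·14 = 70°C ✓; GC 14/21 = 66.7%, outside 41.0–54.6% ✗; length 21 ✓ — fails.
Primer E (24 nt, A=4 T=3 G=14 C=3): 3' end GTC has 2 G/C ✓; Tm = 2·7 + 4·17 = 82°C ✓; GC 17/24 = 70.8%, outside 41.0–54.6% ✗; length 24 ✓ — fails.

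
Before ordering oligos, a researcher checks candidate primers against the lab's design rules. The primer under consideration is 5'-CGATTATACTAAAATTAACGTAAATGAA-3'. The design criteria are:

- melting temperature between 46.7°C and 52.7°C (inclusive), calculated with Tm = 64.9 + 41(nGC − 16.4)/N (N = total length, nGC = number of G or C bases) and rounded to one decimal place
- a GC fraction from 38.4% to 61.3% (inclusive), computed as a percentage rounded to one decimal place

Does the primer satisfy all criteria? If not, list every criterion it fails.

Fails: GC content.

Base counts: A=14, T=8, G=3, C=3 (length 28).
Tm: Tm = 64.9 + 41·(6 − 16.4)/28 = 49.7°C ✓
GC content: GC 6/28 = 21.4%, outside 38.4–61.3% ✗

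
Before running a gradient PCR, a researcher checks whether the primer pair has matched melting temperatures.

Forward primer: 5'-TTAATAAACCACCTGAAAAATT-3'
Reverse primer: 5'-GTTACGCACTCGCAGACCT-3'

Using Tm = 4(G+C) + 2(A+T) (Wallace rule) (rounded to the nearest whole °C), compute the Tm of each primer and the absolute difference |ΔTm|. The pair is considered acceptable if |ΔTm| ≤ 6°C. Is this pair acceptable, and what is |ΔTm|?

|ΔTm| = 6°C; the pair is acceptable.

Forward: A=11 T=6 G=1 C=4 → Tm = 2·17 + 4·5 = 54°C.
Reverse: A=4 T=4 G=4 C=7 → Tm = 2·8 + 4·11 = 60°C.
|ΔTm| = |54 − 60| = 6°C, ≤ 6°C.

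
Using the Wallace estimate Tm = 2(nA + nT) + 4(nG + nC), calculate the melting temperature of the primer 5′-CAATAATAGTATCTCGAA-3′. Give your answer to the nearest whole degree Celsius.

Base counts: A=8, T=5, G=2, C=3 (length 18).
Tm = 2·(8+5) + 4·(2+3) = 2·13 + 4·5 = 26 + 20 = 46°C.

46°C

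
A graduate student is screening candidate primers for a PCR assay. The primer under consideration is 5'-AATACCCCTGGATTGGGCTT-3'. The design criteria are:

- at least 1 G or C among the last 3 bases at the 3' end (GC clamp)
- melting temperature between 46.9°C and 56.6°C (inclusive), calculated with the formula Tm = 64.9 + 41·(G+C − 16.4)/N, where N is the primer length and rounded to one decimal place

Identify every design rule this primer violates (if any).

Base counts: A=4, T=6, G=5, C=5 (length 20).
GC clamp: 3' end CTT has 1 G/C ✓
Tm: Tm = 64.9 + 41·(10 − 16.4)/20 = 51.8°C ✓

Meets all criteria.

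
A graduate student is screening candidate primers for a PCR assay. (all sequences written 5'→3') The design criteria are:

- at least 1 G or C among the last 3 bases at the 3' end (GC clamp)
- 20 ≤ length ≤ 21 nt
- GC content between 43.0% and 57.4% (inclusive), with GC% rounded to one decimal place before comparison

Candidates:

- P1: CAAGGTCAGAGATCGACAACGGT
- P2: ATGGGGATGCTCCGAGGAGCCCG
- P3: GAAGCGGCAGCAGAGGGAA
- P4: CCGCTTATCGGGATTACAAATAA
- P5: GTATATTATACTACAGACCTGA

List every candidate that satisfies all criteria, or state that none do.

None of the candidates satisfy all criteria.

P1 (23 nt, A=8 T=3 G=7 C=5): 3' end GGT has 2 G/C ✓; length 23, outside 20–21 ✗; GC 12/23 = 52.2% ✓ — fails.
P2 (23 nt, A=4 T=3 G=10 C=6): 3' end CCG has 3 G/C ✓; length 23, outside 20–21 ✗; GC 16/23 = 69.6%, outside 43.0–57.4% ✗ — fails.
P3 (19 nt, A=7 T=0 G=9 C=3): 3' end GAA has 1 G/C ✓; length 19, outside 20–21 ✗; GC 12/19 = 63.2%, outside 43.0–57.4% ✗ — fails.
P4 (23 nt, A=8 T=6 G=4 C=5): 3' end TAA has 0 G/C, need ≥1 ✗; length 23, outside 20–21 ✗; GC 9/23 = 39.1%, outside 43.0–57.4% ✗ — fails.
P5 (22 nt, A=8 T=7 G=3 C=4): 3' end TGA has 1 G/C ✓; length 22, outside 20–21 ✗; GC 7/22 = 31.8%, outside 43.0–57.4% ✗ — fails.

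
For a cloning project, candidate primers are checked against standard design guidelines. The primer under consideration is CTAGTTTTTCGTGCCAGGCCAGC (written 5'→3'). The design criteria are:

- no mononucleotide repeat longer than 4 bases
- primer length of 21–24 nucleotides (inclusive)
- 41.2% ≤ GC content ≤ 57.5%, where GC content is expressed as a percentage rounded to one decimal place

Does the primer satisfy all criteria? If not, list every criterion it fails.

Fails: homopolymer run.

Base counts: A=3, T=7, G=6, C=7 (length 23).
homopolymer run: longest run = 5, exceeds 4 ✗
length: length 23 ✓
GC content: GC 13/23 = 56.5% ✓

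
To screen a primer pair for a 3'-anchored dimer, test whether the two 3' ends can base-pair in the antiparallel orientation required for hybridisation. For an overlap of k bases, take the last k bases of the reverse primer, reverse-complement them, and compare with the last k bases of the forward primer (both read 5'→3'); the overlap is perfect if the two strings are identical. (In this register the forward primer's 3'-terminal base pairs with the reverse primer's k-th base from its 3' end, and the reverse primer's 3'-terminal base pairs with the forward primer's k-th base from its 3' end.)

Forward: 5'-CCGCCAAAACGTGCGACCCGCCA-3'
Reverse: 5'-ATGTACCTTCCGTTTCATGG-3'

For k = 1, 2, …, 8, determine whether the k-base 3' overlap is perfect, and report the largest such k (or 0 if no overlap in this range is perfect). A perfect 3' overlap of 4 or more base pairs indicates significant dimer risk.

Longest perfect overlap: 3 complementary base pairs; below the dimer-risk threshold (threshold 4).

Last 8 bases (5'→3') — forward …ACCCGCCA, reverse …TTTCATGG.
Reverse complement of the reverse primer's last 8 bases: CCATGAAA; its first k bases are the reverse complement of the reverse primer's last k bases, so a perfect k-base overlap needs the forward primer's last k bases to equal them.
Comparing (forward last k vs required): k=1: A vs C ✗; k=2: CA vs CC ✗; k=3: CCA vs CCA ✓; k=4: GCCA vs CCAT ✗; k=5: CGCCA vs CCATG ✗; k=6: CCGCCA vs CCATGA ✗; k=7: CCCGCCA vs CCATGAA ✗; k=8: ACCCGCCA vs CCATGAAA ✗.
Only k = 3 is perfect, so the longest perfect 3' overlap is 3.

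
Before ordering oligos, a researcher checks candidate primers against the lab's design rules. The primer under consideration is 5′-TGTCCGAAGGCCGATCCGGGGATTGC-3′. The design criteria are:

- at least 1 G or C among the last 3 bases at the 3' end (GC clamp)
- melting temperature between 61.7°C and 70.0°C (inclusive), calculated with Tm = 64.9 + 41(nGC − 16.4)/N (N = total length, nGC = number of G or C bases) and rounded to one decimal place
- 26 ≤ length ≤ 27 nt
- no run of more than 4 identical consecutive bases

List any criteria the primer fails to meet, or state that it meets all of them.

Meets all criteria.

Base counts: A=4, T=5, G=10, C=7 (length 26).
GC clamp: 3' end TGC has 2 G/C ✓
Tm: Tm = 64.9 + 41·(17 − 16.4)/26 = 65.8°C ✓
length: length 26 ✓
homopolymer run: longest run = 4 ✓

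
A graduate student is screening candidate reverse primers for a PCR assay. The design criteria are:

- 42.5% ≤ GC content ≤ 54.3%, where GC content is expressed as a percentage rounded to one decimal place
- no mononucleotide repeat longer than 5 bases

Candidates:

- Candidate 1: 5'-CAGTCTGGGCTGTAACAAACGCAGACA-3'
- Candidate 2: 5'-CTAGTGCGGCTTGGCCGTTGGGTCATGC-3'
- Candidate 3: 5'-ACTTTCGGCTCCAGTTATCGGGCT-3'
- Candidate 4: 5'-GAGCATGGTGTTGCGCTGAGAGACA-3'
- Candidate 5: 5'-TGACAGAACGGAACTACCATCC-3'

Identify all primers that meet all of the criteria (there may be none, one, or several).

Candidate 1, Candidate 3 and Candidate 5.

Candidate 1 (27 nt, A=9 T=4 G=7 C=7): GC 14/27 = 51.9% ✓; longest run = 3 ✓ — passes.
Candidate 2 (28 nt, A=2 T=8 G=11 C=7): GC 18/28 = 64.3%, outside 42.5–54.3% ✗; longest run = 3 ✓ — fails.
Candidate 3 (24 nt, A=3 T=8 G=6 C=7): GC 13/24 = 54.2% ✓; longest run = 3 ✓ — passes.
Candidate 4 (25 nt, A=6 T=5 G=10 C=4): GC 14/25 = 56.0%, outside 42.5–54.3% ✗; longest run = 2 ✓ — fails.
Candidate 5 (22 nt, A=8 T=3 G=4 C=7): GC 11/22 = 50.0% ✓; longest run = 2 ✓ — passes.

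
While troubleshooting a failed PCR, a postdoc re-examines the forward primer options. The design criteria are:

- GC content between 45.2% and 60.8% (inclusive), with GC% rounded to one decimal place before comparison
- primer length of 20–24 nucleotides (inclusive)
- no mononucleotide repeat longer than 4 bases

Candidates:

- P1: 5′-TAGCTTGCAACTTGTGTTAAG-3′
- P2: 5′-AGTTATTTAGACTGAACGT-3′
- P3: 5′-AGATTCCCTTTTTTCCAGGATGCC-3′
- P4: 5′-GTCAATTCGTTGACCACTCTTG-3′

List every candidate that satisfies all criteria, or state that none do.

P1 (21 nt, A=5 T=8 G=5 C=3): GC 8/21 = 38.1%, outside 45.2–60.8% ✗; length 21 ✓; longest run = 2 ✓ — fails.
P2 (19 nt, A=6 T=7 G=4 C=2): GC 6/19 = 31.6%, outside 45.2–60.8% ✗; length 19, outside 20–24 ✗; longest run = 3 ✓ — fails.
P3 (24 nt, A=4 T=9 G=4 C=7): GC 11/24 = 45.8% ✓; length 24 ✓; longest run = 6, exceeds 4 ✗ — fails.
P4 (22 nt, A=4 T=8 G=4 C=6): GC 10/22 = 45.5% ✓; length 22 ✓; longest run = 2 ✓ — passes.

P4 only.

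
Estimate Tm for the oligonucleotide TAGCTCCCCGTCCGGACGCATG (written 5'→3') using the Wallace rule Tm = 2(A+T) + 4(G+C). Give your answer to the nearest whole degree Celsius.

Base counts: A=3, T=4, G=6, C=9 (length 22).
Tm = 2·(3+4) + 4·(6+9) = 2·7 + 4·15 = 14 + 60 = 74°C.

74°C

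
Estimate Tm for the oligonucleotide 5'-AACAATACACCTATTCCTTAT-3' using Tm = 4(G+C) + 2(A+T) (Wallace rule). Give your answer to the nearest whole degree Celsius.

54°C

Base counts: A=8, T=7, G=0, C=6 (length 21).
Tm = 2·(8+7) + 4·(0+6) = 2·15 + 4·6 = 30 + 24 = 54°C.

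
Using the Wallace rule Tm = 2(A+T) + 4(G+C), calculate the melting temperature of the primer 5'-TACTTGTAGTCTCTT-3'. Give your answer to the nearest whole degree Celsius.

40°C

Base counts: A=2, T=8, G=2, C=3 (length 15).
Tm = 2·(2+8) + 4·(2+3) = 2·10 + 4·5 = 20 + 20 = 40°C.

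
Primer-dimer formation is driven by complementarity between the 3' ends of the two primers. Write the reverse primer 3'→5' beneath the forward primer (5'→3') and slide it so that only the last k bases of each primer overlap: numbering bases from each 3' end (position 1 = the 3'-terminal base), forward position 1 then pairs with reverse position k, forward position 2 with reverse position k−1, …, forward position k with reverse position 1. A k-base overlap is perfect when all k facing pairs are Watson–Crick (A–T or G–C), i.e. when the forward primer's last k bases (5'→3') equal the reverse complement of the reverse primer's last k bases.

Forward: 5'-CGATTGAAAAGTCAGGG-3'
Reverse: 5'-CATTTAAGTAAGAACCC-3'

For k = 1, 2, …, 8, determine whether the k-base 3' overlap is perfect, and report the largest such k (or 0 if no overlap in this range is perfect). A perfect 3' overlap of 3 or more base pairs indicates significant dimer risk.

Last 8 bases (5'→3') — forward …AGTCAGGG, reverse …AAGAACCC.
Reverse complement of the reverse primer's last 8 bases: GGGTTCTT; its first k bases are the reverse complement of the reverse primer's last k bases, so a perfect k-base overlap needs the forward primer's last k bases to equal them.
Comparing (forward last k vs required): k=1: G vs G ✓; k=2: GG vs GG ✓; k=3: GGG vs GGG ✓; k=4: AGGG vs GGGT ✗; k=5: CAGGG vs GGGTT ✗; k=6: TCAGGG vs GGGTTC ✗; k=7: GTCAGGG vs GGGTTCT ✗; k=8: AGTCAGGG vs GGGTTCTT ✗.
Perfect overlaps at k = 1, 2, 3; the largest is 3.

Longest perfect overlap: 3 complementary base pairs; significant dimer risk (threshold 3).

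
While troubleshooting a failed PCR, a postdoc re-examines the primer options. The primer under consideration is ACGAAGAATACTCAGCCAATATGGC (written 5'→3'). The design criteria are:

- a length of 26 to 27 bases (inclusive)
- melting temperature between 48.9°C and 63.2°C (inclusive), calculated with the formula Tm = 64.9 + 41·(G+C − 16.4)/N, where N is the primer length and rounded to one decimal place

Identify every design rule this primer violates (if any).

Base counts: A=10, T=4, G=5, C=6 (length 25).
length: length 25, outside 26–27 ✗
Tm: Tm = 64.9 + 41·(11 − 16.4)/25 = 56.0°C ✓

Fails: length.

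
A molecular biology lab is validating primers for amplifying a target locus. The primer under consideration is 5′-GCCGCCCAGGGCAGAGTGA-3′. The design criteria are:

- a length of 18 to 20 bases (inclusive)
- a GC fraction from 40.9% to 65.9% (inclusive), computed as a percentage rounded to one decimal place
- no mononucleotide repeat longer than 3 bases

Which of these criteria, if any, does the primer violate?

Fails: GC content.

Base counts: A=4, T=1, G=8, C=6 (length 19).
length: length 19 ✓
GC content: GC 14/19 = 73.7%, outside 40.9–65.9% ✗
homopolymer run: longest run = 3 ✓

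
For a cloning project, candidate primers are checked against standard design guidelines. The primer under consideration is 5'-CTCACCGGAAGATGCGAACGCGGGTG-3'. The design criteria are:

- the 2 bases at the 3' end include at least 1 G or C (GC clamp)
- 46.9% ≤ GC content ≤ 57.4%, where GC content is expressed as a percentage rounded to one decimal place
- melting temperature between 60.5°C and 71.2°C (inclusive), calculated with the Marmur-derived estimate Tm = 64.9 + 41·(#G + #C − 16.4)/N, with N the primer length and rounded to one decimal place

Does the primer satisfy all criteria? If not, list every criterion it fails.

Base counts: A=6, T=3, G=10, C=7 (length 26).
GC clamp: 3' end TG has 1 G/C ✓
GC content: GC 17/26 = 65.4%, outside 46.9–57.4% ✗
Tm: Tm = 64.9 + 41·(17 − 16.4)/26 = 65.8°C ✓

Fails: GC content.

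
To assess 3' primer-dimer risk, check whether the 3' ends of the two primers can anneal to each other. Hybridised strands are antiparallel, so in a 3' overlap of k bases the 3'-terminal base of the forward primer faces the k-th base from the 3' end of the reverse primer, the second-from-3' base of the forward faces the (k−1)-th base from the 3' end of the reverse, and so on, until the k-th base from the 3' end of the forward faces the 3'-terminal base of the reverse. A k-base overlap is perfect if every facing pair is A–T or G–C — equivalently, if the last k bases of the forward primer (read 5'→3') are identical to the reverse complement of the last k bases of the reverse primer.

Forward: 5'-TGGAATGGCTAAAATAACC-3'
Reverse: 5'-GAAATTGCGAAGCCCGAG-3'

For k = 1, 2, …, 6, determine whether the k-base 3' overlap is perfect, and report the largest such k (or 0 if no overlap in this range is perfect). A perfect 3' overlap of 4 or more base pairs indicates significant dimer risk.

Last 6 bases (5'→3') — forward …ATAACC, reverse …CCCGAG.
Reverse complement of the reverse primer's last 6 bases: CTCGGG; its first k bases are the reverse complement of the reverse primer's last k bases, so a perfect k-base overlap needs the forward primer's last k bases to equal them.
Comparing (forward last k vs required): k=1: C vs C ✓; k=2: CC vs CT ✗; k=3: ACC vs CTC ✗; k=4: AACC vs CTCG ✗; k=5: TAACC vs CTCGG ✗; k=6: ATAACC vs CTCGGG ✗.
Only k = 1 is perfect, so the longest perfect 3' overlap is 1.

Longest perfect overlap: 1 complementary base pair; below the dimer-risk threshold (threshold 4).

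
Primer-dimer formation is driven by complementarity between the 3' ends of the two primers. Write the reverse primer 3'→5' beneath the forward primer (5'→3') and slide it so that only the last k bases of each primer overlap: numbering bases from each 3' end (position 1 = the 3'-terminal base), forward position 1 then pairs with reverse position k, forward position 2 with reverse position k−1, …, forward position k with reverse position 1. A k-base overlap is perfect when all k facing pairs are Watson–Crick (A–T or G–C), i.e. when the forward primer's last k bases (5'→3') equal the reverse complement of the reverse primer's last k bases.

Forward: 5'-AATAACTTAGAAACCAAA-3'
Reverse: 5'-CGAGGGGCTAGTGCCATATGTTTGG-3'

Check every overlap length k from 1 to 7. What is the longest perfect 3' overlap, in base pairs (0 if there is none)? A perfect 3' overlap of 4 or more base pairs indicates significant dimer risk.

Last 7 bases (5'→3') — forward …AACCAAA, reverse …TGTTTGG.
Reverse complement of the reverse primer's last 7 bases: CCAAACA; its first k bases are the reverse complement of the reverse primer's last k bases, so a perfect k-base overlap needs the forward primer's last k bases to equal them.
Comparing (forward last k vs required): k=1: A vs C ✗; k=2: AA vs CC ✗; k=3: AAA vs CCA ✗; k=4: CAAA vs CCAA ✗; k=5: CCAAA vs CCAAA ✓; k=6: ACCAAA vs CCAAAC ✗; k=7: AACCAAA vs CCAAACA ✗.
Only k = 5 is perfect, so the longest perfect 3' overlap is 5.

Longest perfect overlap: 5 complementary base pairs; significant dimer risk (threshold 4).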